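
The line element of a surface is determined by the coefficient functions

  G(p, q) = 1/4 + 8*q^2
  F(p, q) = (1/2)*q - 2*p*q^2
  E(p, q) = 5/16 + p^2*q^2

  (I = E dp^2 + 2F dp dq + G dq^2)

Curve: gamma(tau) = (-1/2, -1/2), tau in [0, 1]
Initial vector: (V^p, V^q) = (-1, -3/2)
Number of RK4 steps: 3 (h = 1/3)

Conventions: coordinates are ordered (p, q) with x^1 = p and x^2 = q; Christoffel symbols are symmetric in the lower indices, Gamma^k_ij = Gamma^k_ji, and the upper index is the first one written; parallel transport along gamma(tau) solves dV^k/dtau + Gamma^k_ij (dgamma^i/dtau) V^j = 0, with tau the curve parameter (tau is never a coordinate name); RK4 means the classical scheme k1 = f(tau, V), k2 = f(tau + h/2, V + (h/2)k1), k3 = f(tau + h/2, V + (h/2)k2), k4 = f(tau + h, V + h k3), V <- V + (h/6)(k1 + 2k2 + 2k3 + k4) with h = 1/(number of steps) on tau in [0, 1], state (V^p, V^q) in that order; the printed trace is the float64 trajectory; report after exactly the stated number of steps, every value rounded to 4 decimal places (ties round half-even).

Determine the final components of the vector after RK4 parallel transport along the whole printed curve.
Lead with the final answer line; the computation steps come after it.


Answer: V^p = -1.0000, V^q = -1.5000

gamma'(tau) = (0, 0); f(tau, V)^k = -Gamma^k_ij(gamma(tau)) gamma'^i(tau) V^j; h = 1/3; intermediate values shown to 6 dp
curve data and Christoffel symbols at the stage parameters:
  tau = 0.000000: gamma = (-0.500000, -0.500000), gamma' = (0.000000, 0.000000); Gamma_ppp = -0.333333, Gamma_ppq = -0.333333, Gamma_pqq = -1.333333, Gamma_qpp = -0.166667, Gamma_qpq = 0.000000, Gamma_qqq = -1.777778
  tau = 0.166667: gamma = (-0.500000, -0.500000), gamma' = (0.000000, 0.000000); Gamma_ppp = -0.333333, Gamma_ppq = -0.333333, Gamma_pqq = -1.333333, Gamma_qpp = -0.166667, Gamma_qpq = 0.000000, Gamma_qqq = -1.777778
  tau = 0.333333: gamma = (-0.500000, -0.500000), gamma' = (0.000000, 0.000000); Gamma_ppp = -0.333333, Gamma_ppq = -0.333333, Gamma_pqq = -1.333333, Gamma_qpp = -0.166667, Gamma_qpq = 0.000000, Gamma_qqq = -1.777778
  tau = 0.500000: gamma = (-0.500000, -0.500000), gamma' = (0.000000, 0.000000); Gamma_ppp = -0.333333, Gamma_ppq = -0.333333, Gamma_pqq = -1.333333, Gamma_qpp = -0.166667, Gamma_qpq = 0.000000, Gamma_qqq = -1.777778
  tau = 0.666667: gamma = (-0.500000, -0.500000), gamma' = (0.000000, 0.000000); Gamma_ppp = -0.333333, Gamma_ppq = -0.333333, Gamma_pqq = -1.333333, Gamma_qpp = -0.166667, Gamma_qpq = 0.000000, Gamma_qqq = -1.777778
  tau = 0.833333: gamma = (-0.500000, -0.500000), gamma' = (0.000000, 0.000000); Gamma_ppp = -0.333333, Gamma_ppq = -0.333333, Gamma_pqq = -1.333333, Gamma_qpp = -0.166667, Gamma_qpq = 0.000000, Gamma_qqq = -1.777778
  tau = 1.000000: gamma = (-0.500000, -0.500000), gamma' = (0.000000, 0.000000); Gamma_ppp = -0.333333, Gamma_ppq = -0.333333, Gamma_pqq = -1.333333, Gamma_qpp = -0.166667, Gamma_qpq = 0.000000, Gamma_qqq = -1.777778
step 0: V^p = -1.0000, V^q = -1.5000
step 1: k1 = (0.000000, 0.000000), k2 = (0.000000, 0.000000), k3 = (0.000000, 0.000000), k4 = (0.000000, 0.000000); V <- V + (h/6)(k1 + 2k2 + 2k3 + k4): V^p = -1.0000, V^q = -1.5000
step 2: k1 = (0.000000, 0.000000), k2 = (0.000000, 0.000000), k3 = (0.000000, 0.000000), k4 = (0.000000, 0.000000); V <- V + (h/6)(k1 + 2k2 + 2k3 + k4): V^p = -1.0000, V^q = -1.5000
step 3: k1 = (0.000000, 0.000000), k2 = (0.000000, 0.000000), k3 = (0.000000, 0.000000), k4 = (0.000000, 0.000000); V <- V + (h/6)(k1 + 2k2 + 2k3 + k4): V^p = -1.0000, V^q = -1.5000


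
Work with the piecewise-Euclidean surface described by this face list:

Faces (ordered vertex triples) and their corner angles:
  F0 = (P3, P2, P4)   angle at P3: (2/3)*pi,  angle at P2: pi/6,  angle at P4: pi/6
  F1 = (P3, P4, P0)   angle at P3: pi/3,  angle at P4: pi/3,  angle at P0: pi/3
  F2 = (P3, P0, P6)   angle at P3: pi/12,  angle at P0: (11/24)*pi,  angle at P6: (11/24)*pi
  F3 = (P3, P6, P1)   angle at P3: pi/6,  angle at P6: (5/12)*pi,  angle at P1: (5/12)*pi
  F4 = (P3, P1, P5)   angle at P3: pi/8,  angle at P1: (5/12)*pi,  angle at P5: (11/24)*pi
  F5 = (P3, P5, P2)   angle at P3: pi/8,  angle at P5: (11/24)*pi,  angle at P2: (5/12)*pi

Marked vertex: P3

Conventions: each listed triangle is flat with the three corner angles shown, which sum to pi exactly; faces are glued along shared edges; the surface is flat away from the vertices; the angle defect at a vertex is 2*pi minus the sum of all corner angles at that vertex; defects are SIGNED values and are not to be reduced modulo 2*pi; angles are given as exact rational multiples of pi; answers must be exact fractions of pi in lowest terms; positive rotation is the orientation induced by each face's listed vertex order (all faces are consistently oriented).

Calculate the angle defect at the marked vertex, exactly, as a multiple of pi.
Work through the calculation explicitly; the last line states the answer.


Sum of corner angles at P3: (3/2)*pi
defect = 2*pi - (3/2)*pi

Answer: defect(P3) = pi/2


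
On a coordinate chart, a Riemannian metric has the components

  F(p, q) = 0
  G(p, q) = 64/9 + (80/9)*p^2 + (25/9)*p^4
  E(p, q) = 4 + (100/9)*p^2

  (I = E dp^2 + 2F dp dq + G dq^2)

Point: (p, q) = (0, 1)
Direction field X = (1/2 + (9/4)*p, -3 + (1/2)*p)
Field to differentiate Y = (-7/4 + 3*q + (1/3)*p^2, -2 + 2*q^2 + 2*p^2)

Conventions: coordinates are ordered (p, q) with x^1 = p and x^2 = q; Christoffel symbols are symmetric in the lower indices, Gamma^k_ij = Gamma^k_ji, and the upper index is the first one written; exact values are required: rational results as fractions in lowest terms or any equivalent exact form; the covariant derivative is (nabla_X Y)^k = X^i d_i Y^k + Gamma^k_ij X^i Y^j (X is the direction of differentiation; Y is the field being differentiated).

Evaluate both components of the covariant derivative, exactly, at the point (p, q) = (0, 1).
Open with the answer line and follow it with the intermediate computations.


Answer: (nabla_X Y)^p = -9, (nabla_X Y)^q = -12

E = 4, F = 0, G = 64/9 at the point
E_p = 0, E_q = 0, F_p = 0, F_q = 0, G_p = 0, G_q = 0
EG - F^2 = 256/9;  g^inv = (9/256) * [[64/9, 0], [0, 4]]
first-kind symbols [ij,l] = (1/2)(d_i g_jl + d_j g_il - d_l g_ij): [pp,p] = E_p/2 = 0, [pp,q] = F_p - E_q/2 = 0, [pq,p] = E_q/2 = 0, [pq,q] = G_p/2 = 0, [qq,p] = F_q - G_p/2 = 0, [qq,q] = G_q/2 = 0
Gamma^p_ij = (G*[ij,p] - F*[ij,q])/(EG - F^2), Gamma^q_ij = (E*[ij,q] - F*[ij,p])/(EG - F^2)
Gamma_ppp = 0, Gamma_ppq = 0, Gamma_pqq = 0, Gamma_qpp = 0, Gamma_qpq = 0, Gamma_qqq = 0
X = (1/2, -3), Y = (5/4, 0) at the point


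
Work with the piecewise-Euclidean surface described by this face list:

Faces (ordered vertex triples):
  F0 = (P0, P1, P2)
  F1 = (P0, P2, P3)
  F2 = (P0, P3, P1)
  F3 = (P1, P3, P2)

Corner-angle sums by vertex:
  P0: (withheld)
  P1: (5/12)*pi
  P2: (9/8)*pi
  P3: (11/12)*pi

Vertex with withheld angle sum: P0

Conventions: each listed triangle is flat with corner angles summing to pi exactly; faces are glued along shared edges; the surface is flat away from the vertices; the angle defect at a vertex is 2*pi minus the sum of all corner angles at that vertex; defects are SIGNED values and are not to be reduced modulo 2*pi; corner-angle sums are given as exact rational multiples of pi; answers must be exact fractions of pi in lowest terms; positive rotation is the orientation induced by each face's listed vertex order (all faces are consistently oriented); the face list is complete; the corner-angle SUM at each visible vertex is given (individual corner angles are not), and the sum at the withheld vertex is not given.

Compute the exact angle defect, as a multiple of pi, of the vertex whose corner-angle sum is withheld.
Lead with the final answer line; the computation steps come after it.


Answer: defect(P0) = (11/24)*pi

V = 4, E = 6, F = 4; chi = V - E + F = 2
Gauss-Bonnet: total defect = 2*pi*chi = 4*pi; visible defects sum to (85/24)*pi


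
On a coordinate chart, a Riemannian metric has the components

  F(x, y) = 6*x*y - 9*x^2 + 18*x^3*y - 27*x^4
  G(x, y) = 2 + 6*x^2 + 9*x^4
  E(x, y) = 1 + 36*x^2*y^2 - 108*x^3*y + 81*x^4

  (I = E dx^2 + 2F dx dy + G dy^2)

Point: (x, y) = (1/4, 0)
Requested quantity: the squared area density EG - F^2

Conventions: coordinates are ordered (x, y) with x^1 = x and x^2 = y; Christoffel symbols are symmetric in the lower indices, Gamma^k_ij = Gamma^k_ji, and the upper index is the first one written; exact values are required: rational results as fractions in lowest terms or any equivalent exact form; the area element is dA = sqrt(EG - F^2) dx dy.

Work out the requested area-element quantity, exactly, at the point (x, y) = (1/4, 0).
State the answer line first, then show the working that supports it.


Answer: EG - F^2 = 349/128

E = 337/256, F = -171/256, G = 617/256; EG - F^2 = 349/128


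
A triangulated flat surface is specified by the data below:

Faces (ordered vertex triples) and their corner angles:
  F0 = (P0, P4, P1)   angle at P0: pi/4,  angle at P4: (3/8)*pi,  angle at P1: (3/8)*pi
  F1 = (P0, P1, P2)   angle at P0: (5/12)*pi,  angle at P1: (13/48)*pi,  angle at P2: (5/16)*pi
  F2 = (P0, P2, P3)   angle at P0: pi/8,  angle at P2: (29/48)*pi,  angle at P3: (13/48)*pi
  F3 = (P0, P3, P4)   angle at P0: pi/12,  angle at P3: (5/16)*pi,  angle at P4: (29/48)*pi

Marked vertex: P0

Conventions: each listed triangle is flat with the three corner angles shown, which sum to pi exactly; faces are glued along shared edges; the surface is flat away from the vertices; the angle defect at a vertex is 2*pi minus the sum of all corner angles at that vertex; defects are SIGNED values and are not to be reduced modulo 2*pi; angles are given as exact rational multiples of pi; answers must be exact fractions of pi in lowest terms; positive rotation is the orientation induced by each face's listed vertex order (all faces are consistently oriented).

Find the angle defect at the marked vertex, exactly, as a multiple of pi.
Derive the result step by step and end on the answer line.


Sum of corner angles at P0: (7/8)*pi
defect = 2*pi - (7/8)*pi

Answer: defect(P0) = (9/8)*pi


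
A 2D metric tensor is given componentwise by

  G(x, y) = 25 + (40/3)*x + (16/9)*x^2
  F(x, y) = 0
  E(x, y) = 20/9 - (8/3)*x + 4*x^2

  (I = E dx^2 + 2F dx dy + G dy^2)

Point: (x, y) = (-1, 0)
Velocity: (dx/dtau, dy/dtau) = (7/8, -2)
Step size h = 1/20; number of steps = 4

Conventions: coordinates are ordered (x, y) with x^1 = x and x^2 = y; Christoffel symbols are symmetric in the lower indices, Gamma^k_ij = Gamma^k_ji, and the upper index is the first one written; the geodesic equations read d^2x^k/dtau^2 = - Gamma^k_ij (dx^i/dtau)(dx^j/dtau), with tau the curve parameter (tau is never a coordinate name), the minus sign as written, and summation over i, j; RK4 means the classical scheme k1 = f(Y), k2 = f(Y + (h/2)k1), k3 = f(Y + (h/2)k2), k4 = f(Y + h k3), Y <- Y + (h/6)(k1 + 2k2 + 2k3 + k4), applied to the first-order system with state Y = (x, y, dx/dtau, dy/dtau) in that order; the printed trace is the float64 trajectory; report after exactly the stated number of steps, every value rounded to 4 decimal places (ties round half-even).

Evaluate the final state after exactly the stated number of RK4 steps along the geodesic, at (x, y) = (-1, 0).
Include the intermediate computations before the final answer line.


f(Y) = (dx/dtau, dy/dtau, -Gamma^x_ij Y'^i Y'^j, -Gamma^y_ij Y'^i Y'^j) with the Gammas evaluated at the stage position; h = 0.050000; intermediate values shown to 6 dp
step 0: x = -1.0000, y = 0.0000, dx/dtau = 0.8750, dy/dtau = -2.0000
step 1:
  k1: at (x, y) = (-1.000000, 0.000000), (dx/dtau, dy/dtau) = (0.875000, -2.000000); Gamma_xxx = -0.600000, Gamma_xxy = 0.000000, Gamma_xyy = -0.550000, Gamma_yxx = 0.000000, Gamma_yxy = 0.363636, Gamma_yyy = 0.000000; k1 = (0.875000, -2.000000, 2.659375, 1.272727)
  k2: at (x, y) = (-0.978125, -0.050000), (dx/dtau, dy/dtau) = (0.941484, -1.968182); Gamma_xxx = -0.605931, Gamma_xxy = 0.000000, Gamma_xyy = -0.569194, Gamma_yxx = 0.000000, Gamma_yxy = 0.360767, Gamma_yyy = 0.000000; k2 = (0.941484, -1.968182, 2.742002, 1.337010)
  k3: at (x, y) = (-0.976463, -0.049205), (dx/dtau, dy/dtau) = (0.943550, -1.966575); Gamma_xxx = -0.606384, Gamma_xxy = 0.000000, Gamma_xyy = -0.570684, Gamma_yxx = 0.000000, Gamma_yxy = 0.360550, Gamma_yyy = 0.000000; k3 = (0.943550, -1.966575, 2.746928, 1.338047)
  k4: at (x, y) = (-0.952822, -0.098329), (dx/dtau, dy/dtau) = (1.012346, -1.933098); Gamma_xxx = -0.612852, Gamma_xxy = 0.000000, Gamma_xyy = -0.592379, Gamma_yxx = 0.000000, Gamma_yxy = 0.357503, Gamma_yyy = 0.000000; k4 = (1.012346, -1.933098, 2.841718, 1.399242)
  Y <- Y + (h/6)(k1 + 2k2 + 2k3 + k4): x = -0.9529, y = -0.0984, dx/dtau = 1.0123, dy/dtau = -1.9331
step 2:
  k1: at (x, y) = (-0.952855, -0.098355), (dx/dtau, dy/dtau) = (1.012325, -1.933149); Gamma_xxx = -0.612843, Gamma_xxy = 0.000000, Gamma_xyy = -0.592348, Gamma_yxx = 0.000000, Gamma_yxy = 0.357507, Gamma_yyy = 0.000000; k1 = (1.012325, -1.933149, 2.841686, 1.399266)
  k2: at (x, y) = (-0.927547, -0.146684), (dx/dtau, dy/dtau) = (1.083367, -1.898168); Gamma_xxx = -0.619822, Gamma_xxy = 0.000000, Gamma_xyy = -0.616648, Gamma_yxx = 0.000000, Gamma_yxy = 0.354302, Gamma_yyy = 0.000000; k2 = (1.083367, -1.898168, 2.949281, 1.457180)
  k3: at (x, y) = (-0.925771, -0.145809), (dx/dtau, dy/dtau) = (1.086057, -1.896720); Gamma_xxx = -0.620313, Gamma_xxy = 0.000000, Gamma_xyy = -0.618396, Gamma_yxx = 0.000000, Gamma_yxy = 0.354079, Gamma_yyy = 0.000000; k3 = (1.086057, -1.896720, 2.956380, 1.458766)
  k4: at (x, y) = (-0.898552, -0.193191), (dx/dtau, dy/dtau) = (1.160144, -1.860211); Gamma_xxx = -0.627877, Gamma_xxy = 0.000000, Gamma_xyy = -0.645932, Gamma_yxx = 0.000000, Gamma_yxy = 0.350699, Gamma_yyy = 0.000000; k4 = (1.160144, -1.860211, 3.080255, 1.513695)
  Y <- Y + (h/6)(k1 + 2k2 + 2k3 + k4): x = -0.8986, y = -0.1932, dx/dtau = 1.1601, dy/dtau = -1.8603
step 3:
  k1: at (x, y) = (-0.898594, -0.193215), (dx/dtau, dy/dtau) = (1.160102, -1.860276); Gamma_xxx = -0.627865, Gamma_xxy = 0.000000, Gamma_xyy = -0.645889, Gamma_yxx = 0.000000, Gamma_yxy = 0.350704, Gamma_yyy = 0.000000; k1 = (1.160102, -1.860276, 3.080183, 1.513716)
  k2: at (x, y) = (-0.869591, -0.239721), (dx/dtau, dy/dtau) = (1.237106, -1.822433); Gamma_xxx = -0.635973, Gamma_xxy = 0.000000, Gamma_xyy = -0.676818, Gamma_yxx = 0.000000, Gamma_yxy = 0.347173, Gamma_yyy = 0.000000; k2 = (1.237106, -1.822433, 3.221201, 1.565433)
  k3: at (x, y) = (-0.867666, -0.238775), (dx/dtau, dy/dtau) = (1.240632, -1.821140); Gamma_xxx = -0.636512, Gamma_xxy = 0.000000, Gamma_xyy = -0.678931, Gamma_yxx = 0.000000, Gamma_yxy = 0.346941, Gamma_yyy = 0.000000; k3 = (1.240632, -1.821140, 3.231407, 1.567732)
  k4: at (x, y) = (-0.836562, -0.284272), (dx/dtau, dy/dtau) = (1.321672, -1.781889); Gamma_xxx = -0.645246, Gamma_xxy = 0.000000, Gamma_xyy = -0.714170, Gamma_yxx = 0.000000, Gamma_yxy = 0.343237, Gamma_yyy = 0.000000; k4 = (1.321672, -1.781889, 3.394707, 1.616697)
  Y <- Y + (h/6)(k1 + 2k2 + 2k3 + k4): x = -0.8366, y = -0.2843, dx/dtau = 1.3216, dy/dtau = -1.7820
step 4:
  k1: at (x, y) = (-0.836617, -0.284292), (dx/dtau, dy/dtau) = (1.321603, -1.781969); Gamma_xxx = -0.645231, Gamma_xxy = 0.000000, Gamma_xyy = -0.714106, Gamma_yxx = 0.000000, Gamma_yxy = 0.343244, Gamma_yyy = 0.000000; k1 = (1.321603, -1.781969, 3.394564, 1.616715)
  k2: at (x, y) = (-0.803577, -0.328841), (dx/dtau, dy/dtau) = (1.406467, -1.741551); Gamma_xxx = -0.654522, Gamma_xxy = 0.000000, Gamma_xyy = -0.753894, Gamma_yxx = 0.000000, Gamma_yxy = 0.339395, Gamma_yyy = 0.000000; k2 = (1.406467, -1.741551, 3.581304, 1.662649)
  k3: at (x, y) = (-0.801455, -0.327831), (dx/dtau, dy/dtau) = (1.411135, -1.740403); Gamma_xxx = -0.655118, Gamma_xxy = 0.000000, Gamma_xyy = -0.756536, Gamma_yxx = 0.000000, Gamma_yxy = 0.339150, Gamma_yyy = 0.000000; k3 = (1.411135, -1.740403, 3.596089, 1.665869)
  k4: at (x, y) = (-0.766060, -0.371312), (dx/dtau, dy/dtau) = (1.501407, -1.698676); Gamma_xxx = -0.665045, Gamma_xxy = 0.000000, Gamma_xyy = -0.802243, Gamma_yxx = 0.000000, Gamma_yxy = 0.335127, Gamma_yyy = 0.000000; k4 = (1.501407, -1.698676, 3.814032, 1.709421)
  Y <- Y + (h/6)(k1 + 2k2 + 2k3 + k4): x = -0.7661, y = -0.3713, dx/dtau = 1.5013, dy/dtau = -1.6988

Answer: x = -0.7661, y = -0.3713, dx/dtau = 1.5013, dy/dtau = -1.6988


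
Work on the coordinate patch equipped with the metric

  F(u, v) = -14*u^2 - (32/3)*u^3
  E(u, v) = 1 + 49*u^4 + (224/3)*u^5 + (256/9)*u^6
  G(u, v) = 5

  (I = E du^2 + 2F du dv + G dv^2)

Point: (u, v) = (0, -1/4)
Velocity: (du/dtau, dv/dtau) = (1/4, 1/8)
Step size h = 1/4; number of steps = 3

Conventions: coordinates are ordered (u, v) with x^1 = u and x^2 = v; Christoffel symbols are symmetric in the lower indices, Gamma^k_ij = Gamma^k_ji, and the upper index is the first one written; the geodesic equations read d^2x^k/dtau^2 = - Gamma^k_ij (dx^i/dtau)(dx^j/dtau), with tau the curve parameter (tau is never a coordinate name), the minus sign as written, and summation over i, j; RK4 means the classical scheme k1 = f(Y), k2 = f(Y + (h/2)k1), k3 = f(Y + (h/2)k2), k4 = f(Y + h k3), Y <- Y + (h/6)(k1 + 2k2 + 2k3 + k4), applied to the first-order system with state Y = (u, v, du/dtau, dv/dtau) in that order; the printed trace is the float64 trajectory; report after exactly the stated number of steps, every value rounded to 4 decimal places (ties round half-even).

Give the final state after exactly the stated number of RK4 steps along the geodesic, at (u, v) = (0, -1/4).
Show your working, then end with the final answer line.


f(Y) = (du/dtau, dv/dtau, -Gamma^u_ij Y'^i Y'^j, -Gamma^v_ij Y'^i Y'^j) with the Gammas evaluated at the stage position; h = 0.250000; intermediate values shown to 6 dp
step 0: u = 0.0000, v = -0.2500, du/dtau = 0.2500, dv/dtau = 0.1250
step 1:
  k1: at (u, v) = (0.000000, -0.250000), (du/dtau, dv/dtau) = (0.250000, 0.125000); Gamma_uuu = 0.000000, Gamma_uuv = 0.000000, Gamma_uvv = 0.000000, Gamma_vuu = 0.000000, Gamma_vuv = 0.000000, Gamma_vvv = 0.000000; k1 = (0.250000, 0.125000, 0.000000, 0.000000)
  k2: at (u, v) = (0.031250, -0.234375), (du/dtau, dv/dtau) = (0.250000, 0.125000); Gamma_uuu = 0.000634, Gamma_uuv = 0.000000, Gamma_uvv = 0.000000, Gamma_vuu = -0.181248, Gamma_vuv = 0.000000, Gamma_vvv = 0.000000; k2 = (0.250000, 0.125000, -0.000040, 0.011328)
  k3: at (u, v) = (0.031250, -0.234375), (du/dtau, dv/dtau) = (0.249995, 0.126416); Gamma_uuu = 0.000634, Gamma_uuv = 0.000000, Gamma_uvv = 0.000000, Gamma_vuu = -0.181248, Gamma_vuv = 0.000000, Gamma_vvv = 0.000000; k3 = (0.249995, 0.126416, -0.000040, 0.011328)
  k4: at (u, v) = (0.062499, -0.218396), (du/dtau, dv/dtau) = (0.249990, 0.127832); Gamma_uuu = 0.005370, Gamma_uuv = 0.000000, Gamma_uvv = 0.000000, Gamma_vuu = -0.374931, Gamma_vuv = 0.000000, Gamma_vvv = 0.000000; k4 = (0.249990, 0.127832, -0.000336, 0.023431)
  Y <- Y + (h/6)(k1 + 2k2 + 2k3 + k4): u = 0.0625, v = -0.2185, du/dtau = 0.2500, dv/dtau = 0.1279
step 2:
  k1: at (u, v) = (0.062499, -0.218514), (du/dtau, dv/dtau) = (0.249979, 0.127864); Gamma_uuu = 0.005370, Gamma_uuv = 0.000000, Gamma_uvv = 0.000000, Gamma_vuu = -0.374933, Gamma_vuv = 0.000000, Gamma_vvv = 0.000000; k1 = (0.249979, 0.127864, -0.000336, 0.023429)
  k2: at (u, v) = (0.093747, -0.202531), (du/dtau, dv/dtau) = (0.249937, 0.130793); Gamma_uuu = 0.019139, Gamma_uuv = 0.000000, Gamma_uvv = 0.000000, Gamma_vuu = -0.580722, Gamma_vuv = 0.000000, Gamma_vvv = 0.000000; k2 = (0.249937, 0.130793, -0.001196, 0.036277)
  k3: at (u, v) = (0.093741, -0.202165), (du/dtau, dv/dtau) = (0.249830, 0.132399); Gamma_uuu = 0.019135, Gamma_uuv = 0.000000, Gamma_uvv = 0.000000, Gamma_vuu = -0.580687, Gamma_vuv = 0.000000, Gamma_vvv = 0.000000; k3 = (0.249830, 0.132399, -0.001194, 0.036244)
  k4: at (u, v) = (0.124957, -0.185414), (du/dtau, dv/dtau) = (0.249681, 0.136925); Gamma_uuu = 0.047727, Gamma_uuv = 0.000000, Gamma_uvv = 0.000000, Gamma_vuu = -0.797403, Gamma_vuv = 0.000000, Gamma_vvv = 0.000000; k4 = (0.249681, 0.136925, -0.002975, 0.049710)
  Y <- Y + (h/6)(k1 + 2k2 + 2k3 + k4): u = 0.1250, v = -0.1855, du/dtau = 0.2496, dv/dtau = 0.1370
step 3:
  k1: at (u, v) = (0.124966, -0.185548), (du/dtau, dv/dtau) = (0.249642, 0.136955); Gamma_uuu = 0.047738, Gamma_uuv = 0.000000, Gamma_uvv = 0.000000, Gamma_vuu = -0.797466, Gamma_vuv = 0.000000, Gamma_vvv = 0.000000; k1 = (0.249642, 0.136955, -0.002975, 0.049699)
  k2: at (u, v) = (0.156171, -0.168429), (du/dtau, dv/dtau) = (0.249270, 0.143168); Gamma_uuu = 0.097734, Gamma_uuv = 0.000000, Gamma_uvv = 0.000000, Gamma_vuu = -1.023181, Gamma_vuv = 0.000000, Gamma_vvv = 0.000000; k2 = (0.249270, 0.143168, -0.006073, 0.063576)
  k3: at (u, v) = (0.156124, -0.167653), (du/dtau, dv/dtau) = (0.248883, 0.144902); Gamma_uuu = 0.097640, Gamma_uuv = 0.000000, Gamma_uvv = 0.000000, Gamma_vuu = -1.022839, Gamma_vuv = 0.000000, Gamma_vvv = 0.000000; k3 = (0.248883, 0.144902, -0.006048, 0.063358)
  k4: at (u, v) = (0.187186, -0.149323), (du/dtau, dv/dtau) = (0.248130, 0.152795); Gamma_uuu = 0.175551, Gamma_uuv = 0.000000, Gamma_uvv = 0.000000, Gamma_vuu = -1.252813, Gamma_vuv = 0.000000, Gamma_vvv = 0.000000; k4 = (0.248130, 0.152795, -0.010808, 0.077134)
  Y <- Y + (h/6)(k1 + 2k2 + 2k3 + k4): u = 0.1872, v = -0.1495, du/dtau = 0.2481, dv/dtau = 0.1528

Answer: u = 0.1872, v = -0.1495, du/dtau = 0.2481, dv/dtau = 0.1528


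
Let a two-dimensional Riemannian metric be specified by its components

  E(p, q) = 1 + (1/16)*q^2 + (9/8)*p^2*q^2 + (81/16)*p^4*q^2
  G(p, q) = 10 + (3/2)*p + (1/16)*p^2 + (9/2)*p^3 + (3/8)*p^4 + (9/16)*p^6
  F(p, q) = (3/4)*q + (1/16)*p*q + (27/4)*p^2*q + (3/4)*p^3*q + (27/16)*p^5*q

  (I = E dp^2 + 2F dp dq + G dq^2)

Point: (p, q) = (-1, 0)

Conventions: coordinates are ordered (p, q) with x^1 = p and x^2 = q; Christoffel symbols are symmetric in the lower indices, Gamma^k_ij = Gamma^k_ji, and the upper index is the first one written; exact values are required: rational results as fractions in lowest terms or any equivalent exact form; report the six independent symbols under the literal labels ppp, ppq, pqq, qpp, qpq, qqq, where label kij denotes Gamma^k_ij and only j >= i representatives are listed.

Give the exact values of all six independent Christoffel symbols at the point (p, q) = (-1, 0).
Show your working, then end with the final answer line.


E = 1, F = 0, G = 5 at the point
E_p = 0, E_q = 0, F_p = 0, F_q = 5, G_p = 10, G_q = 0
EG - F^2 = 5;  g^inv = (1/5) * [[5, 0], [0, 1]]
first-kind symbols [ij,l] = (1/2)(d_i g_jl + d_j g_il - d_l g_ij): [pp,p] = E_p/2 = 0, [pp,q] = F_p - E_q/2 = 0, [pq,p] = E_q/2 = 0, [pq,q] = G_p/2 = 5, [qq,p] = F_q - G_p/2 = 0, [qq,q] = G_q/2 = 0
Gamma^p_ij = (G*[ij,p] - F*[ij,q])/(EG - F^2), Gamma^q_ij = (E*[ij,q] - F*[ij,p])/(EG - F^2)

Answer: Gamma_ppp = 0, Gamma_ppq = 0, Gamma_pqq = 0, Gamma_qpp = 0, Gamma_qpq = 1, Gamma_qqq = 0


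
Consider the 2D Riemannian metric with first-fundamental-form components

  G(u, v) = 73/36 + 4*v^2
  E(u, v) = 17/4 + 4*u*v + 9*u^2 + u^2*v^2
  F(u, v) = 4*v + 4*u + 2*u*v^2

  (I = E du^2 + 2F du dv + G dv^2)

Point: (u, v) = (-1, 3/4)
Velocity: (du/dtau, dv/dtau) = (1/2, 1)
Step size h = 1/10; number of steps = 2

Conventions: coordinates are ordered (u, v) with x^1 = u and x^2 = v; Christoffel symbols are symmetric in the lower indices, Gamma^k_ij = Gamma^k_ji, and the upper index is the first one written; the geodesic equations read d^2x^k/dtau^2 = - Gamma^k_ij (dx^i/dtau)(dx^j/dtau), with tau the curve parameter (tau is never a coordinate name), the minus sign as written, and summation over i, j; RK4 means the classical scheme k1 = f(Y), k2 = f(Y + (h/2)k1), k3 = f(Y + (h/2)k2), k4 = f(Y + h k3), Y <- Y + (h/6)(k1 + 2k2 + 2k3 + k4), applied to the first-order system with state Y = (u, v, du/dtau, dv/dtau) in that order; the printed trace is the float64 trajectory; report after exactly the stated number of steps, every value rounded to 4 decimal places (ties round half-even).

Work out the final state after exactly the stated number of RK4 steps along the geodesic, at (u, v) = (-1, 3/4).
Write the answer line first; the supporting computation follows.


Answer: u = -0.8990, v = 0.9311, du/dtau = 0.5147, dv/dtau = 0.8222

f(Y) = (du/dtau, dv/dtau, -Gamma^u_ij Y'^i Y'^j, -Gamma^v_ij Y'^i Y'^j) with the Gammas evaluated at the stage position; h = 0.100000; intermediate values shown to 6 dp
step 0: u = -1.0000, v = 0.7500, du/dtau = 0.5000, dv/dtau = 1.0000
step 1:
  k1: at (u, v) = (-1.000000, 0.750000), (du/dtau, dv/dtau) = (0.500000, 1.000000); Gamma_uuu = -0.501768, Gamma_uuv = -0.128114, Gamma_uvv = 0.255231, Gamma_vuu = 1.241005, Gamma_vuv = -0.063641, Gamma_vvv = 0.828085; k1 = (0.500000, 1.000000, -0.001674, -1.074695)
  k2: at (u, v) = (-0.975000, 0.800000), (du/dtau, dv/dtau) = (0.499916, 0.946265); Gamma_uuu = -0.533650, Gamma_uuv = -0.125648, Gamma_uvv = 0.236481, Gamma_vuu = 1.183569, Gamma_vuv = -0.053351, Gamma_vvv = 0.797917; k2 = (0.499916, 0.946265, 0.040495, -0.959786)
  k3: at (u, v) = (-0.975004, 0.797313), (du/dtau, dv/dtau) = (0.502025, 0.952011); Gamma_uuu = -0.532529, Gamma_uuv = -0.125901, Gamma_uvv = 0.237786, Gamma_vuu = 1.186893, Gamma_vuv = -0.053725, Gamma_vvv = 0.799243; k3 = (0.502025, 0.952011, 0.039046, -0.972151)
  k4: at (u, v) = (-0.949798, 0.845201), (du/dtau, dv/dtau) = (0.503905, 0.902785); Gamma_uuu = -0.562413, Gamma_uuv = -0.124179, Gamma_uvv = 0.220326, Gamma_vuu = 1.139628, Gamma_vuv = -0.045129, Gamma_vvv = 0.772116; k4 = (0.503905, 0.902785, 0.076219, -0.877605)
  Y <- Y + (h/6)(k1 + 2k2 + 2k3 + k4): u = -0.9499, v = 0.8450, du/dtau = 0.5039, dv/dtau = 0.9031
step 2:
  k1: at (u, v) = (-0.949870, 0.844989), (du/dtau, dv/dtau) = (0.503894, 0.903064); Gamma_uuu = -0.562299, Gamma_uuv = -0.124189, Gamma_uvv = 0.220412, Gamma_vuu = 1.139838, Gamma_vuv = -0.045160, Gamma_vvv = 0.772225; k1 = (0.503894, 0.903064, 0.076046, -0.878083)
  k2: at (u, v) = (-0.924676, 0.890142), (du/dtau, dv/dtau) = (0.507696, 0.859160); Gamma_uuu = -0.590301, Gamma_uuv = -0.123167, Gamma_uvv = 0.204418, Gamma_vuu = 1.101832, Gamma_vuv = -0.038000, Gamma_vvv = 0.748163; k2 = (0.507696, 0.859160, 0.108710, -0.803113)
  k3: at (u, v) = (-0.924485, 0.887947), (du/dtau, dv/dtau) = (0.509329, 0.862908); Gamma_uuu = -0.589599, Gamma_uuv = -0.123369, Gamma_uvv = 0.205514, Gamma_vuu = 1.104155, Gamma_vuv = -0.038189, Gamma_vvv = 0.749082; k3 = (0.509329, 0.862908, 0.108366, -0.810642)
  k4: at (u, v) = (-0.898937, 0.931280), (du/dtau, dv/dtau) = (0.514730, 0.822000); Gamma_uuu = -0.616707, Gamma_uuv = -0.122935, Gamma_uvv = 0.190562, Gamma_vuu = 1.072978, Gamma_vuv = -0.031979, Gamma_vvv = 0.727246; k4 = (0.514730, 0.822000, 0.138665, -0.748610)
  Y <- Y + (h/6)(k1 + 2k2 + 2k3 + k4): u = -0.8990, v = 0.9311, du/dtau = 0.5147, dv/dtau = 0.8222


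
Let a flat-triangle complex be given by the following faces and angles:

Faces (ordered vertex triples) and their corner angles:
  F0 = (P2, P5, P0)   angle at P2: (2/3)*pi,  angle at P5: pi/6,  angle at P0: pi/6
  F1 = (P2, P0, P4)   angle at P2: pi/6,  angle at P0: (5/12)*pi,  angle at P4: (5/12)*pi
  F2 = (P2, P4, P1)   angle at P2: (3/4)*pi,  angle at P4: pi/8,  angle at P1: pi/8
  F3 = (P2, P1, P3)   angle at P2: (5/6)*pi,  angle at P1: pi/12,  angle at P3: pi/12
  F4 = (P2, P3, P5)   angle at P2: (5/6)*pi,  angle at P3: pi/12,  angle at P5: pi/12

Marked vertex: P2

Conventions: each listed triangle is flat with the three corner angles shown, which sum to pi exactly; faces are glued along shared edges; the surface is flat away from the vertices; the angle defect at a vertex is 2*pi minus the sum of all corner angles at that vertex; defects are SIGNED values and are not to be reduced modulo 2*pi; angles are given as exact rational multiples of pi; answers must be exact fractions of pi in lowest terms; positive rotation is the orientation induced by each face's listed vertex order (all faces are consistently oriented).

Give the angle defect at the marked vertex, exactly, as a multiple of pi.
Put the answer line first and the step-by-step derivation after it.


Answer: defect(P2) = (-5/4)*pi

Sum of corner angles at P2: (13/4)*pi
defect = 2*pi - (13/4)*pi


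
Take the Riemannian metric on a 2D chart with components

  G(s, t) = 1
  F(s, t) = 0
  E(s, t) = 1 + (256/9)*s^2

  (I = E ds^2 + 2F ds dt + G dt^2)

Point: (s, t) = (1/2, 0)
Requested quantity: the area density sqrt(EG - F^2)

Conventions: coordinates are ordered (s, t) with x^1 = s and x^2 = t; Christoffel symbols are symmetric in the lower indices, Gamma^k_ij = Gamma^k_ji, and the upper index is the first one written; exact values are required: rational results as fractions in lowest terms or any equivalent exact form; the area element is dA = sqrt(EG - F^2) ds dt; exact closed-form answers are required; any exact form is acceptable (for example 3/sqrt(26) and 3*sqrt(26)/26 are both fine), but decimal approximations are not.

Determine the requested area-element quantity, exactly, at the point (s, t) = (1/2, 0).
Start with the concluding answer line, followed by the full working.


Answer: sqrt(EG - F^2) = sqrt(73)/3

E = 73/9, F = 0, G = 1; EG - F^2 = 73/9


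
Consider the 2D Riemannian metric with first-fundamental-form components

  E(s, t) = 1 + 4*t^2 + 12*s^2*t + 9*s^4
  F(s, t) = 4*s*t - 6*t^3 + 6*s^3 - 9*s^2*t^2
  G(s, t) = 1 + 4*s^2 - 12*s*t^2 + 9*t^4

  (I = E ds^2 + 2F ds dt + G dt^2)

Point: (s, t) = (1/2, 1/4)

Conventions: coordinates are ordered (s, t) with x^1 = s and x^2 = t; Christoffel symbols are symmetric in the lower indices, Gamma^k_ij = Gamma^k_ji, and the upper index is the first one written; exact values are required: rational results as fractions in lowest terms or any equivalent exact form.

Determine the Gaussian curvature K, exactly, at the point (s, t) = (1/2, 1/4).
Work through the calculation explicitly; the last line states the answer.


E = 41/16, F = 65/64, G = 425/256, EG - F^2 = 825/256 at the point
E_s = 15/2, E_t = 5, F_s = 79/16, F_t = -1/4, G_s = 13/4, G_t = -39/16
E_tt = 8, F_st = -1/2, G_ss = 8
K follows from Brioschi's formula, (det M1 - det M2)/(EG - F^2)^2.
M1 = [[-E_tt/2 + F_st - G_ss/2, E_s/2, F_s - E_t/2], [F_t - G_s/2, E, F], [G_t/2, F, G]] = [[-17/2, 15/4, 39/16], [-15/8, 41/16, 65/64], [-39/32, 65/64, 425/256]]; det M1 = -1113/64
M2 = [[0, E_t/2, G_s/2], [E_t/2, E, F], [G_s/2, F, G]] = [[0, 5/2, 13/8], [5/2, 41/16, 65/64], [13/8, 65/64, 425/256]]; det M2 = -569/64
det M1 - det M2 = -17/2; K = -17/2 / (825/256)^2 = -557056/680625

Answer: K = -557056/680625


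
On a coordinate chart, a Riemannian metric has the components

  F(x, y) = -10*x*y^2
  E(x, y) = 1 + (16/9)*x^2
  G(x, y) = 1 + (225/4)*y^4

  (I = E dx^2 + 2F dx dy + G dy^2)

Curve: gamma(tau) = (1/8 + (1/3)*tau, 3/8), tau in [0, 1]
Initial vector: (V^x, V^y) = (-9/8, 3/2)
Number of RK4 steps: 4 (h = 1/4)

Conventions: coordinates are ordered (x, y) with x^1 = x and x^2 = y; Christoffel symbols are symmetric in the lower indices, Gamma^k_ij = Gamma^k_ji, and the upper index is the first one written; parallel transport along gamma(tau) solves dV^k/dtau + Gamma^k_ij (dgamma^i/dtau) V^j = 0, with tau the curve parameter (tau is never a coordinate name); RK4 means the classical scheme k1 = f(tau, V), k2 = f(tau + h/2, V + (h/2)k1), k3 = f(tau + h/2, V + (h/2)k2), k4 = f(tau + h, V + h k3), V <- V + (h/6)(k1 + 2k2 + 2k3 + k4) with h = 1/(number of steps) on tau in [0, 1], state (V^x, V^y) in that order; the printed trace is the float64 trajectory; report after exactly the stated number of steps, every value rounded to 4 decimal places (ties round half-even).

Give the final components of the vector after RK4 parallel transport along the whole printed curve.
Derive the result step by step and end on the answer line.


gamma'(tau) = (1/3, 0); f(tau, V)^k = -Gamma^k_ij(gamma(tau)) gamma'^i(tau) V^j; h = 1/4; intermediate values shown to 6 dp
curve data and Christoffel symbols at the stage parameters:
  tau = 0.000000: gamma = (0.125000, 0.375000), gamma' = (0.333333, 0.000000); Gamma_xxx = 0.103835, Gamma_xxy = 0.000000, Gamma_xyy = -0.438055, Gamma_yxx = -0.657082, Gamma_yxy = 0.000000, Gamma_yyy = 2.772065
  tau = 0.125000: gamma = (0.166667, 0.375000), gamma' = (0.333333, 0.000000); Gamma_xxx = 0.137063, Gamma_xxy = 0.000000, Gamma_xyy = -0.578236, Gamma_yxx = -0.650515, Gamma_yxy = 0.000000, Gamma_yyy = 2.744361
  tau = 0.250000: gamma = (0.208333, 0.375000), gamma' = (0.333333, 0.000000); Gamma_xxx = 0.169155, Gamma_xxy = 0.000000, Gamma_xyy = -0.713625, Gamma_yxx = -0.642262, Gamma_yxy = 0.000000, Gamma_yyy = 2.709544
  tau = 0.375000: gamma = (0.250000, 0.375000), gamma' = (0.333333, 0.000000); Gamma_xxx = 0.199887, Gamma_xxy = 0.000000, Gamma_xyy = -0.843274, Gamma_yxx = -0.632455, Gamma_yxy = 0.000000, Gamma_yyy = 2.668171
  tau = 0.500000: gamma = (0.291667, 0.375000), gamma' = (0.333333, 0.000000); Gamma_xxx = 0.229068, Gamma_xxy = 0.000000, Gamma_xyy = -0.966381, Gamma_yxx = -0.621245, Gamma_yxy = 0.000000, Gamma_yyy = 2.620877
  tau = 0.625000: gamma = (0.333333, 0.375000), gamma' = (0.333333, 0.000000); Gamma_xxx = 0.256545, Gamma_xxy = 0.000000, Gamma_xyy = -1.082300, Gamma_yxx = -0.608793, Gamma_yxy = 0.000000, Gamma_yyy = 2.568348
  tau = 0.750000: gamma = (0.375000, 0.375000), gamma' = (0.333333, 0.000000); Gamma_xxx = 0.282203, Gamma_xxy = 0.000000, Gamma_xyy = -1.190544, Gamma_yxx = -0.595272, Gamma_yxy = 0.000000, Gamma_yyy = 2.511303
  tau = 0.875000: gamma = (0.416667, 0.375000), gamma' = (0.333333, 0.000000); Gamma_xxx = 0.305964, Gamma_xxy = 0.000000, Gamma_xyy = -1.290785, Gamma_yxx = -0.580853, Gamma_yxy = 0.000000, Gamma_yyy = 2.450474
  tau = 1.000000: gamma = (0.458333, 0.375000), gamma' = (0.333333, 0.000000); Gamma_xxx = 0.327785, Gamma_xxy = 0.000000, Gamma_xyy = -1.382842, Gamma_yxx = -0.565708, Gamma_yxy = 0.000000, Gamma_yyy = 2.386581
step 0: V^x = -1.1250, V^y = 1.5000
step 1: k1 = (0.038938, -0.246406), k2 = (0.051176, -0.242888), k3 = (0.051106, -0.242556), k4 = (0.062713, -0.238113); V <- V + (h/6)(k1 + 2k2 + 2k3 + k4): V^x = -1.1122, V^y = 1.4394
step 2: k1 = (0.062714, -0.238117), k2 = (0.073585, -0.232828), k3 = (0.073495, -0.232542), k4 = (0.083523, -0.226520); V <- V + (h/6)(k1 + 2k2 + 2k3 + k4): V^x = -1.0939, V^y = 1.3812
step 3: k1 = (0.083525, -0.226525), k2 = (0.092651, -0.219866), k3 = (0.092554, -0.219634), k4 = (0.100723, -0.212463); V <- V + (h/6)(k1 + 2k2 + 2k3 + k4): V^x = -1.0708, V^y = 1.3263
step 4: k1 = (0.100726, -0.212468), k2 = (0.107923, -0.204884), k3 = (0.107831, -0.204710), k4 = (0.114050, -0.196833); V <- V + (h/6)(k1 + 2k2 + 2k3 + k4): V^x = -1.0439, V^y = 1.2751

Answer: V^x = -1.0439, V^y = 1.2751


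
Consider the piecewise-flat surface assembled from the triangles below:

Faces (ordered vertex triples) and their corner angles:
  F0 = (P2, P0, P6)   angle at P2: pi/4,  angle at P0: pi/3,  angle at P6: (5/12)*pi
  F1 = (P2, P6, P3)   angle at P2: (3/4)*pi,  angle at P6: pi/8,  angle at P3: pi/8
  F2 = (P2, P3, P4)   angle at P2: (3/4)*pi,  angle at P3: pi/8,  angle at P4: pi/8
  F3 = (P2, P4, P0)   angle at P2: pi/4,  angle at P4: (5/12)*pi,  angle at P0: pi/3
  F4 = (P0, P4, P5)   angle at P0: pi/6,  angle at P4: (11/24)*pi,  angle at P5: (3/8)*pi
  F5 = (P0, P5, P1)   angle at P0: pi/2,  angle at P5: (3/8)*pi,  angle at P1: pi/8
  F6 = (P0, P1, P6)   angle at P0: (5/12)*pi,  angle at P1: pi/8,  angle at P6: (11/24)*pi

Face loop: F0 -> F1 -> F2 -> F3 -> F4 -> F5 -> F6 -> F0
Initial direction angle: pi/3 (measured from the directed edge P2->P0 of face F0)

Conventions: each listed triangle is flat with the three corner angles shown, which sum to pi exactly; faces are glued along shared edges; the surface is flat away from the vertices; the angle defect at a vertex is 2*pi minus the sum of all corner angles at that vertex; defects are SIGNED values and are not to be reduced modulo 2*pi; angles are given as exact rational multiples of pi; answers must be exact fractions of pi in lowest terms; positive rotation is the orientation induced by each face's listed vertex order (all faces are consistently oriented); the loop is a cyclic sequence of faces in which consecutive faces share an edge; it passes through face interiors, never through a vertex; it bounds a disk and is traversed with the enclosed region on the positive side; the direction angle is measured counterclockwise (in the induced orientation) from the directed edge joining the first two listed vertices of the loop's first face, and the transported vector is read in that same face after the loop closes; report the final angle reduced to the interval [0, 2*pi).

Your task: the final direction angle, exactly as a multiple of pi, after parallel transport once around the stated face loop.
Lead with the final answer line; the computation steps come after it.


Answer: final direction angle = (7/12)*pi

enclosed vertex P0: corner angles sum to (7/4)*pi, defect = 2*pi - (7/4)*pi = pi/4
enclosed vertex P2: corner angles sum to 2*pi, defect = 2*pi - 2*pi = 0
summing the enclosed defects onto the initial angle, mod 2*pi in the induced orientation:
final angle = pi/3 + pi/4 = (7/12)*pi (mod 2*pi)


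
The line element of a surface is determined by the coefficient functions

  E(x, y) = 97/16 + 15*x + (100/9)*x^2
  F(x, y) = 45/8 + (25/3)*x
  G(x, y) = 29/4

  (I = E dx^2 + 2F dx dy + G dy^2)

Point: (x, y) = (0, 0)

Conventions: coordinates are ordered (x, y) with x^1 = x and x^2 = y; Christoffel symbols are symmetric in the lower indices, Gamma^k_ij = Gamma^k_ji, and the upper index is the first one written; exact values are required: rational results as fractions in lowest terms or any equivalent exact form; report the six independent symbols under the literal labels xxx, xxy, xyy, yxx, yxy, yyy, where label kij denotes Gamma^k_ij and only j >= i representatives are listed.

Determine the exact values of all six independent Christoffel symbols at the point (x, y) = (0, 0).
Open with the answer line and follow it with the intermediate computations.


Answer: Gamma_xxx = 120/197, Gamma_xxy = 0, Gamma_xyy = 0, Gamma_yxx = 400/591, Gamma_yxy = 0, Gamma_yyy = 0

E = 97/16, F = 45/8, G = 29/4 at the point
E_x = 15, E_y = 0, F_x = 25/3, F_y = 0, G_x = 0, G_y = 0
EG - F^2 = 197/16;  g^inv = (16/197) * [[29/4, -45/8], [-45/8, 97/16]]
first-kind symbols [ij,l] = (1/2)(d_i g_jl + d_j g_il - d_l g_ij): [xx,x] = E_x/2 = 15/2, [xx,y] = F_x - E_y/2 = 25/3, [xy,x] = E_y/2 = 0, [xy,y] = G_x/2 = 0, [yy,x] = F_y - G_x/2 = 0, [yy,y] = G_y/2 = 0
Gamma^x_ij = (G*[ij,x] - F*[ij,y])/(EG - F^2), Gamma^y_ij = (E*[ij,y] - F*[ij,x])/(EG - F^2)


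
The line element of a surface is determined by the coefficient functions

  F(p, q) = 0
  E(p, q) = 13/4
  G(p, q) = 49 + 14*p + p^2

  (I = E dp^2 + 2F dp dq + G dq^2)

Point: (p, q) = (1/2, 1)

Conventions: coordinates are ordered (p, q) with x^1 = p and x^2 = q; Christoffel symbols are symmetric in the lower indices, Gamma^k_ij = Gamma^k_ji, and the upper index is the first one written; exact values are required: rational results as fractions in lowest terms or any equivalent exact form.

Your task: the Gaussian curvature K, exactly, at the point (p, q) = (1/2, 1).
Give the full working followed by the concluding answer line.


E = 13/4, F = 0, G = 225/4, EG - F^2 = 2925/16 at the point
E_p = 0, E_q = 0, F_p = 0, F_q = 0, G_p = 15, G_q = 0
E_qq = 0, F_pq = 0, G_pp = 2
The intrinsic route: Brioschi's K = (det M1 - det M2)/(EG - F^2)^2.
M1 = [[-E_qq/2 + F_pq - G_pp/2, E_p/2, F_p - E_q/2], [F_q - G_p/2, E, F], [G_q/2, F, G]] = [[-1, 0, 0], [-15/2, 13/4, 0], [0, 0, 225/4]]; det M1 = -2925/16
M2 = [[0, E_q/2, G_p/2], [E_q/2, E, F], [G_p/2, F, G]] = [[0, 0, 15/2], [0, 13/4, 0], [15/2, 0, 225/4]]; det M2 = -2925/16
det M1 - det M2 = 0; K = 0 / (2925/16)^2 = 0

Answer: K = 0


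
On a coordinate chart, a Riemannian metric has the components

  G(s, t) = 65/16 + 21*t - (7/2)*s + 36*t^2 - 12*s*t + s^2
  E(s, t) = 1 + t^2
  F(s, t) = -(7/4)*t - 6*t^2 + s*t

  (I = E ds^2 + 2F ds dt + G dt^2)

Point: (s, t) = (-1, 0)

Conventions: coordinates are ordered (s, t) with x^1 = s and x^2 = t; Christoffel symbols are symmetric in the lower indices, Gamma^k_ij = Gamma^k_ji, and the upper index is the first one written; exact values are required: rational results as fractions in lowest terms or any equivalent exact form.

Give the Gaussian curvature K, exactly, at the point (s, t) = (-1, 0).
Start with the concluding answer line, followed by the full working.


Answer: K = -256/18769

E = 1, F = 0, G = 137/16, EG - F^2 = 137/16 at the point
E_s = 0, E_t = 0, F_s = 0, F_t = -11/4, G_s = -11/2, G_t = 33
E_tt = 2, F_st = 1, G_ss = 2
By Brioschi, K is (det M1 - det M2) divided by (EG - F^2) squared.
M1 = [[-E_tt/2 + F_st - G_ss/2, E_s/2, F_s - E_t/2], [F_t - G_s/2, E, F], [G_t/2, F, G]] = [[-1, 0, 0], [0, 1, 0], [33/2, 0, 137/16]]; det M1 = -137/16
M2 = [[0, E_t/2, G_s/2], [E_t/2, E, F], [G_s/2, F, G]] = [[0, 0, -11/4], [0, 1, 0], [-11/4, 0, 137/16]]; det M2 = -121/16
det M1 - det M2 = -1; K = -1 / (137/16)^2 = -256/18769
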